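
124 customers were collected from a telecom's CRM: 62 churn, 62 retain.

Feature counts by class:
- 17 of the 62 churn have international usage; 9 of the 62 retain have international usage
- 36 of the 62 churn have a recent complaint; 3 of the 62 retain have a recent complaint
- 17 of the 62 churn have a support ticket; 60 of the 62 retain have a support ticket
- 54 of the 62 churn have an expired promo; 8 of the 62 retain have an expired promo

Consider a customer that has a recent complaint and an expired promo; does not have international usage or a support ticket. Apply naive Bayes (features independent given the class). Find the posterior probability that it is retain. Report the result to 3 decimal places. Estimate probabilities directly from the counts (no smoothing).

churn: (62/124) × (45/62) × (36/62) × (45/62) × (54/62) ≈ 0.133206
retain: (62/124) × (53/62) × (3/62) × (2/62) × (8/62) ≈ 0.0000860836
P(retain | x) = 0.0000860836 / 0.1332920836 ≈ 0.001

0.001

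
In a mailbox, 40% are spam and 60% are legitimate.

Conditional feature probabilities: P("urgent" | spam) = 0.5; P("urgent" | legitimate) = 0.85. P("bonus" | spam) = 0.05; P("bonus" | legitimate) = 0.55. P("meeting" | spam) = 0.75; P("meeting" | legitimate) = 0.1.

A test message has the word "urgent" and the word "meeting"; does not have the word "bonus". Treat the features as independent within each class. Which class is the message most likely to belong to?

spam

spam: 0.4 × 0.5 × (1−0.05) × 0.75 = 0.1425
legitimate: 0.6 × 0.85 × (1−0.55) × 0.1 = 0.02295
Highest score → spam.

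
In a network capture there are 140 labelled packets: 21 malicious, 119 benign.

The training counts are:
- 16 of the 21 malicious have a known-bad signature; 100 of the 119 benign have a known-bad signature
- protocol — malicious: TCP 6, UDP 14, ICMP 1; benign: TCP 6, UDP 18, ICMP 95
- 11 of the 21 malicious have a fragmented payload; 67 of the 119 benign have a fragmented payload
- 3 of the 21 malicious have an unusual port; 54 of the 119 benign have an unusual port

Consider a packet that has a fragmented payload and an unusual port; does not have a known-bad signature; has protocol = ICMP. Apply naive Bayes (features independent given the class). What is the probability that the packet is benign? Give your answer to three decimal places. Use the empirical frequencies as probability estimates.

0.995

malicious: (21/140) × (5/21) × (1/21) × (11/21) × (3/21) ≈ 0.000127262
benign: (119/140) × (19/119) × (95/119) × (67/119) × (54/119) ≈ 0.0276807
P(benign | x) = 0.0276807 / 0.027807962 ≈ 0.995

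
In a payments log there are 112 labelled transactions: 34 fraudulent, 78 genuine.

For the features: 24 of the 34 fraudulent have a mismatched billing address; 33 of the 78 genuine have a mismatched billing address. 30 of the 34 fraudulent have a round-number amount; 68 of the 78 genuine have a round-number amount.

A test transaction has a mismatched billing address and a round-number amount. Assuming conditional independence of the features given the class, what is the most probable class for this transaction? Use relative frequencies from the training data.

genuine

fraudulent: (34/112) × (24/34) × (30/34) ≈ 0.189076
genuine: (78/112) × (33/78) × (68/78) ≈ 0.256868
Highest score → genuine.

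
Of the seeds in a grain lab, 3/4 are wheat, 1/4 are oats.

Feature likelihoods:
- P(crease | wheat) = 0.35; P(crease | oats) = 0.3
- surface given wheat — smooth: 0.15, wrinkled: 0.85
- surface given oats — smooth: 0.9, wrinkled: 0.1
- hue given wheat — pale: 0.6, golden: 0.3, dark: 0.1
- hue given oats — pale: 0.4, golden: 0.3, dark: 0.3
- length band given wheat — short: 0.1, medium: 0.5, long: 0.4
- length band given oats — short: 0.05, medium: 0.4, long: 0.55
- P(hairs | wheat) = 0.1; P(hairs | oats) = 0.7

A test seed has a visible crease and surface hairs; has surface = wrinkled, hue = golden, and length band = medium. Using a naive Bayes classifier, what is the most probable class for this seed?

wheat: 0.75 × 0.35 × 0.85 × 0.3 × 0.5 × 0.1 = 0.003346875
oats: 0.25 × 0.3 × 0.1 × 0.3 × 0.4 × 0.7 = 0.00063
Highest score → wheat.

wheat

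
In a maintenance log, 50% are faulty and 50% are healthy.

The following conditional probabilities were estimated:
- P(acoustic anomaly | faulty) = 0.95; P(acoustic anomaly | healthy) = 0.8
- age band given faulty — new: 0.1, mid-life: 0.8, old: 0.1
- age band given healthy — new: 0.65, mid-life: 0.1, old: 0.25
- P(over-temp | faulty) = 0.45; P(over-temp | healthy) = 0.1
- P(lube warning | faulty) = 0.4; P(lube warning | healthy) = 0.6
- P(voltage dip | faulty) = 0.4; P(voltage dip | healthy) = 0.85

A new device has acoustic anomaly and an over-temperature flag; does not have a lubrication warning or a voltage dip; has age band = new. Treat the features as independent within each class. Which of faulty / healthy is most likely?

faulty: 0.5 × 0.95 × 0.1 × 0.45 × (1−0.4) × (1−0.4) = 0.007695
healthy: 0.5 × 0.8 × 0.65 × 0.1 × (1−0.6) × (1−0.85) = 0.00156
Highest score → faulty.

faulty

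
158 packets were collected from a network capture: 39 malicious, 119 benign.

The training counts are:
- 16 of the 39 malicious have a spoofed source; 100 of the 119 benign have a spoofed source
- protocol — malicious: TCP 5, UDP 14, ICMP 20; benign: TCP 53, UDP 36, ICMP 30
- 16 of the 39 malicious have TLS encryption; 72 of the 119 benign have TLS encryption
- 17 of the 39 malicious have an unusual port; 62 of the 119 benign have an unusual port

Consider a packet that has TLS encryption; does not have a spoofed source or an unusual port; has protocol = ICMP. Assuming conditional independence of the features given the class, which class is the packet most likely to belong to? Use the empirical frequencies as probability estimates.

malicious

malicious: (39/158) × (23/39) × (20/39) × (16/39) × (22/39) ≈ 0.0172763
benign: (119/158) × (19/119) × (30/119) × (72/119) × (57/119) ≈ 0.00878586
Highest score → malicious.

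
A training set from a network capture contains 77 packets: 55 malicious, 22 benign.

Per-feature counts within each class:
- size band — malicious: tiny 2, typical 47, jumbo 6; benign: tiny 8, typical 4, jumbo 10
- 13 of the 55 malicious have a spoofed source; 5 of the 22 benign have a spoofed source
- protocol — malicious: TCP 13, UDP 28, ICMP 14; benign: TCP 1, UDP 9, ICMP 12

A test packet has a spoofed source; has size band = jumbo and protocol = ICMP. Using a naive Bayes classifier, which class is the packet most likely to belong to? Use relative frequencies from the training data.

benign

malicious: (55/77) × (6/55) × (13/55) × (14/55) ≈ 0.0046882
benign: (22/77) × (10/22) × (5/22) × (12/22) ≈ 0.0160996
Highest score → benign.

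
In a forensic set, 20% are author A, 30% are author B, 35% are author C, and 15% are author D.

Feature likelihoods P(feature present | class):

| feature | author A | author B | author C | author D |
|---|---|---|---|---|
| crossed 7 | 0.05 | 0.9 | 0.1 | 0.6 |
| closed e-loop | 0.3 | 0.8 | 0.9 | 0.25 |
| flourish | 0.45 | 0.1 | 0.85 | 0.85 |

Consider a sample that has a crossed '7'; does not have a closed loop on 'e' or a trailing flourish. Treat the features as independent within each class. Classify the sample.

author B

author A: 0.2 × 0.05 × (1−0.3) × (1−0.45) = 0.00385
author B: 0.3 × 0.9 × (1−0.8) × (1−0.1) = 0.0486
author C: 0.35 × 0.1 × (1−0.9) × (1−0.85) = 0.000525
author D: 0.15 × 0.6 × (1−0.25) × (1−0.85) = 0.010125
Highest score → author B.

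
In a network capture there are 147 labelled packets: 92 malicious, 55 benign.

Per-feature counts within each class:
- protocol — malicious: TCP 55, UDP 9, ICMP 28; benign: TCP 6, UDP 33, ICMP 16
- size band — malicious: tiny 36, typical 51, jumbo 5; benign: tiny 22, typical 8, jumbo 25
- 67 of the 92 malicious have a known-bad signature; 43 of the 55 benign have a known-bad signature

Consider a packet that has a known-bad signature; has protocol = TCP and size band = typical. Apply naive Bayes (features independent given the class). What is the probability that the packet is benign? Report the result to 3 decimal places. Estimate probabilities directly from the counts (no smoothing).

0.030

malicious: (92/147) × (55/92) × (51/92) × (67/92) ≈ 0.151048
benign: (55/147) × (6/55) × (8/55) × (43/55) ≈ 0.00464159
P(benign | x) = 0.00464159 / 0.15568959 ≈ 0.030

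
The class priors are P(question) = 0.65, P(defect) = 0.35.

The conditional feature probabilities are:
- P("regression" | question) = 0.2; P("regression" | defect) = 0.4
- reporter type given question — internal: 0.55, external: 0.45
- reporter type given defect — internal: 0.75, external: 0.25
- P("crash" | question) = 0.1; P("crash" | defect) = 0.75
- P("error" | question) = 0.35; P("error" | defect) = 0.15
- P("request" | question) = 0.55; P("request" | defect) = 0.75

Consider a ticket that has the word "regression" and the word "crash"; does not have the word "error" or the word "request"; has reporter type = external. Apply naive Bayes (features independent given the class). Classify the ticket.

defect

question: 0.65 × 0.2 × 0.45 × 0.1 × (1−0.35) × (1−0.55) = 0.001711125
defect: 0.35 × 0.4 × 0.25 × 0.75 × (1−0.15) × (1−0.75) = 0.005578125
Highest score → defect.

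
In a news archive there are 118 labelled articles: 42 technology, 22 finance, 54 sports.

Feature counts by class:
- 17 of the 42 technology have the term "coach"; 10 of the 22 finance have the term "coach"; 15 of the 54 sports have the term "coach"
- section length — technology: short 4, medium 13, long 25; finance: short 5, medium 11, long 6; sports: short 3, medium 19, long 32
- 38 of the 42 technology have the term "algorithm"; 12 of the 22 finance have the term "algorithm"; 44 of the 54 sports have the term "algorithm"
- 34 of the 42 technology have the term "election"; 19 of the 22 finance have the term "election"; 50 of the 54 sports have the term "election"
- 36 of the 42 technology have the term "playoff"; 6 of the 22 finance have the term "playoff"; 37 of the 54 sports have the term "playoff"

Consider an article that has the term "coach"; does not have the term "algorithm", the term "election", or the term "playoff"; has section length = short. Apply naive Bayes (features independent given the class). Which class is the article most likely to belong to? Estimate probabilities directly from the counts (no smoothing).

technology: (42/118) × (17/42) × (4/42) × (4/42) × (8/42) × (6/42) ≈ 0.0000355575
finance: (22/118) × (10/22) × (5/22) × (10/22) × (3/22) × (16/22) ≈ 0.000868237
sports: (54/118) × (15/54) × (3/54) × (10/54) × (4/54) × (17/54) ≈ 0.0000304975
Highest score → finance.

finance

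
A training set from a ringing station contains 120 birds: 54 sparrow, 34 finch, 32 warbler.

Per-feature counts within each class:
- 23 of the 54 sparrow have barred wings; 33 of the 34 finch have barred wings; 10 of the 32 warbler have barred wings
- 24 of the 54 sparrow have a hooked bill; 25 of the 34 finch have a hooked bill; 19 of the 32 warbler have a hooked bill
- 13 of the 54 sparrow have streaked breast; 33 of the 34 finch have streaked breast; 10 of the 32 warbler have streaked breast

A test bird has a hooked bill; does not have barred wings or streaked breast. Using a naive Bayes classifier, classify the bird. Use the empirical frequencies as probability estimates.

sparrow: (54/120) × (31/54) × (24/54) × (41/54) ≈ 0.0871742
finch: (34/120) × (1/34) × (25/34) × (1/34) ≈ 0.000180219
warbler: (32/120) × (22/32) × (19/32) × (22/32) ≈ 0.0748372
Highest score → sparrow.

sparrow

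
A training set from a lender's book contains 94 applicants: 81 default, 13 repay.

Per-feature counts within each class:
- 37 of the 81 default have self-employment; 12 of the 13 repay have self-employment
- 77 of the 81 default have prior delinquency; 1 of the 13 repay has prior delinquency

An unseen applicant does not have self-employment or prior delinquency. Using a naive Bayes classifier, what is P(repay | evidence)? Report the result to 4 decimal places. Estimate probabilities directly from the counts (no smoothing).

default: (81/94) × (44/81) × (4/81) ≈ 0.0231153
repay: (13/94) × (1/13) × (12/13) ≈ 0.00981997
P(repay | x) = 0.00981997 / 0.03293527 ≈ 0.2982

0.2982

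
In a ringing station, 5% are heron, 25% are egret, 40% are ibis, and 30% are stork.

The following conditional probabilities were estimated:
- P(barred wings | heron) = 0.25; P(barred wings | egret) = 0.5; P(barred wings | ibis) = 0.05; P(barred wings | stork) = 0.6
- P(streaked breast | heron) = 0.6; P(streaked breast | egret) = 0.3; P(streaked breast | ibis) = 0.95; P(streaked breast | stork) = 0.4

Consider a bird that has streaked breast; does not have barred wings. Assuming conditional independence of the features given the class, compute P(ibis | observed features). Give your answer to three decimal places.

heron: 0.05 × (1−0.25) × 0.6 = 0.0225
egret: 0.25 × (1−0.5) × 0.3 = 0.0375
ibis: 0.4 × (1−0.05) × 0.95 = 0.361
stork: 0.3 × (1−0.6) × 0.4 = 0.048
P(ibis | x) = 0.361 / 0.469 ≈ 0.770

0.770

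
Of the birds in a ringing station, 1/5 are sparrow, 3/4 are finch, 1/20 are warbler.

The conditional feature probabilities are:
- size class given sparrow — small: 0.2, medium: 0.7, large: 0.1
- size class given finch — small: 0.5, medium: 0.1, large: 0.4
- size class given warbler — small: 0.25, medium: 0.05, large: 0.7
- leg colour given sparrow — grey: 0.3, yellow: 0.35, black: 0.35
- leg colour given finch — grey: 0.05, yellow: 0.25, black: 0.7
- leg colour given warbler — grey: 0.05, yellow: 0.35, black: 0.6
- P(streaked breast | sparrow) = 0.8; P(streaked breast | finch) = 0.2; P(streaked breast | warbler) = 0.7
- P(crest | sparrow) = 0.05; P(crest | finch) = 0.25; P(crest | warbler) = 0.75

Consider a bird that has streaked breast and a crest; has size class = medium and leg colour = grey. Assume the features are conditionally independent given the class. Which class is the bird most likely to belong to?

sparrow: 0.2 × 0.7 × 0.3 × 0.8 × 0.05 = 0.00168
finch: 0.75 × 0.1 × 0.05 × 0.2 × 0.25 = 0.0001875
warbler: 0.05 × 0.05 × 0.05 × 0.7 × 0.75 = 0.000065625
Highest score → sparrow.

sparrow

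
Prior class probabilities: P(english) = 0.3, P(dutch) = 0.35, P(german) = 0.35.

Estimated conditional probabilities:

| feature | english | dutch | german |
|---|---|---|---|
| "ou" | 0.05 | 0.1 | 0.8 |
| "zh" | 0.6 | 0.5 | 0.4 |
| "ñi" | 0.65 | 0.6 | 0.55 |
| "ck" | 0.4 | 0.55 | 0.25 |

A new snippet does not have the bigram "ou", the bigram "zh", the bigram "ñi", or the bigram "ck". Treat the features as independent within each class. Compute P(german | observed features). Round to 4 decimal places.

0.2133

english: 0.3 × (1−0.05) × (1−0.6) × (1−0.65) × (1−0.4) = 0.02394
dutch: 0.35 × (1−0.1) × (1−0.5) × (1−0.6) × (1−0.55) = 0.02835
german: 0.35 × (1−0.8) × (1−0.4) × (1−0.55) × (1−0.25) = 0.014175
P(german | x) = 0.014175 / 0.066465 ≈ 0.2133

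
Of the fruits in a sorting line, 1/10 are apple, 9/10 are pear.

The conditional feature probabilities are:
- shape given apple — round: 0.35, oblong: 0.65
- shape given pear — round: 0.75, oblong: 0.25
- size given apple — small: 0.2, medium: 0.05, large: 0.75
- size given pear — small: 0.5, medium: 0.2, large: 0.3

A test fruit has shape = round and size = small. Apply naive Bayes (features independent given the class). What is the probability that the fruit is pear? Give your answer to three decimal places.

0.980

apple: 0.1 × 0.35 × 0.2 = 0.007
pear: 0.9 × 0.75 × 0.5 = 0.3375
P(pear | x) = 0.3375 / 0.3445 ≈ 0.980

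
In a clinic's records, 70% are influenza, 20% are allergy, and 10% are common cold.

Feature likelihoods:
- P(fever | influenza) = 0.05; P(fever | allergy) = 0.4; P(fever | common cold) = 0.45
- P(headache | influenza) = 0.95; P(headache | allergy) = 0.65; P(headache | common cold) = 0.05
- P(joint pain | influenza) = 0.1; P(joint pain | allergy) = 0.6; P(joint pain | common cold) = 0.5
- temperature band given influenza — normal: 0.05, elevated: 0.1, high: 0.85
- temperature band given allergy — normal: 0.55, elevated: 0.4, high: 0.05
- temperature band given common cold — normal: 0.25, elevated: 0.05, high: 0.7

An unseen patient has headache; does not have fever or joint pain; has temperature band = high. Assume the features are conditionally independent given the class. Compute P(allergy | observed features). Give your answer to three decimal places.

0.003

influenza: 0.7 × (1−0.05) × 0.95 × (1−0.1) × 0.85 = 0.48328875
allergy: 0.2 × (1−0.4) × 0.65 × (1−0.6) × 0.05 = 0.00156
common cold: 0.1 × (1−0.45) × 0.05 × (1−0.5) × 0.7 = 0.0009625
P(allergy | x) = 0.00156 / 0.48581125 ≈ 0.003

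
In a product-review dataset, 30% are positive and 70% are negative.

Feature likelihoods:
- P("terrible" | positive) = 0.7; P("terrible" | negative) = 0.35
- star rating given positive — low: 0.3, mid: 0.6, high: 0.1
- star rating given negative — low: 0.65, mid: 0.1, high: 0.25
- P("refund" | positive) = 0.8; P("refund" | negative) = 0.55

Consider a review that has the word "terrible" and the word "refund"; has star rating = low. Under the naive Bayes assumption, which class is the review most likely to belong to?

negative

positive: 0.3 × 0.7 × 0.3 × 0.8 = 0.0504
negative: 0.7 × 0.35 × 0.65 × 0.55 = 0.0875875
Highest score → negative.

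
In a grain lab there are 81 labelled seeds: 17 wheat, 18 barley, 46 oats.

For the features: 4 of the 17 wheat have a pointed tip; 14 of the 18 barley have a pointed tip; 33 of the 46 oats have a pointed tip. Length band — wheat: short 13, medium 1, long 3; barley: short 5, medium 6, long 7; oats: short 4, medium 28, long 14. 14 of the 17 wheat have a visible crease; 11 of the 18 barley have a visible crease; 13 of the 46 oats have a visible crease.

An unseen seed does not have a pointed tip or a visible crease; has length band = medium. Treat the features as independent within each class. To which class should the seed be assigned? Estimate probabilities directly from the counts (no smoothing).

oats

wheat: (17/81) × (13/17) × (1/17) × (3/17) ≈ 0.00166603
barley: (18/81) × (4/18) × (6/18) × (7/18) ≈ 0.00640146
oats: (46/81) × (13/46) × (28/46) × (33/46) ≈ 0.0700833
Highest score → oats.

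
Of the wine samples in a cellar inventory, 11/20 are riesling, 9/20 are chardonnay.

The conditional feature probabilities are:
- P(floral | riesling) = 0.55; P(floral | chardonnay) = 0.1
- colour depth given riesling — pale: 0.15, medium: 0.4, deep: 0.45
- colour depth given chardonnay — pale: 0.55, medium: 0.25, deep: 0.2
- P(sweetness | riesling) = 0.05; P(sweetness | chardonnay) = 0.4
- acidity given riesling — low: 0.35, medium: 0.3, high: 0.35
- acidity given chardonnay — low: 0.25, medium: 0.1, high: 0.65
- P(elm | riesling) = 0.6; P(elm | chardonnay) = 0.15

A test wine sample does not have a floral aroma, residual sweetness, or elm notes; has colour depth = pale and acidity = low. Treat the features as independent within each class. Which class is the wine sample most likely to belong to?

riesling: 0.55 × (1−0.55) × 0.15 × (1−0.05) × 0.35 × (1−0.6) = 0.004937625
chardonnay: 0.45 × (1−0.1) × 0.55 × (1−0.4) × 0.25 × (1−0.15) = 0.028400625
Highest score → chardonnay.

chardonnay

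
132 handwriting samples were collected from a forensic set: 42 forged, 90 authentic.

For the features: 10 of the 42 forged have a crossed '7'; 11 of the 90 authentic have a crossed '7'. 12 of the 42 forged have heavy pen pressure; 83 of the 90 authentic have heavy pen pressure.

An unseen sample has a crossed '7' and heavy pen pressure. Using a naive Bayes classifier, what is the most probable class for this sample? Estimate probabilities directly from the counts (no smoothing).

authentic

forged: (42/132) × (10/42) × (12/42) ≈ 0.021645
authentic: (90/132) × (11/90) × (83/90) ≈ 0.0768519
Highest score → authentic.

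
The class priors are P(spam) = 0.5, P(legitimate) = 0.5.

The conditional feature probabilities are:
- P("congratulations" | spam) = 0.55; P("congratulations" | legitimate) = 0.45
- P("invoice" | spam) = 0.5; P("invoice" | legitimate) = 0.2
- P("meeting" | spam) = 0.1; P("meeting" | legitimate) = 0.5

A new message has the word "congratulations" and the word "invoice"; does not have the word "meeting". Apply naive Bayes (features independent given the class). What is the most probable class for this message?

spam

spam: 0.5 × 0.55 × 0.5 × (1−0.1) = 0.12375
legitimate: 0.5 × 0.45 × 0.2 × (1−0.5) = 0.0225
Highest score → spam.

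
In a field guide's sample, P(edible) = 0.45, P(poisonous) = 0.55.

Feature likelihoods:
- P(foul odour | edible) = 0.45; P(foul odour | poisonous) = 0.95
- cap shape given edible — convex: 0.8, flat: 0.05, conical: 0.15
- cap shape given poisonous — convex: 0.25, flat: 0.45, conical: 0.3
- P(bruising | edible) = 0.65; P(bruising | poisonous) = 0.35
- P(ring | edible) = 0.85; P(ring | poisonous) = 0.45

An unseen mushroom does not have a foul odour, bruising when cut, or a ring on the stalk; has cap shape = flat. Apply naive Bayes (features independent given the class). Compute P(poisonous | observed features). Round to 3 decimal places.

edible: 0.45 × (1−0.45) × 0.05 × (1−0.65) × (1−0.85) = 0.0006496875
poisonous: 0.55 × (1−0.95) × 0.45 × (1−0.35) × (1−0.45) = 0.0044240625
P(poisonous | x) = 0.0044240625 / 0.00507375 ≈ 0.872

0.872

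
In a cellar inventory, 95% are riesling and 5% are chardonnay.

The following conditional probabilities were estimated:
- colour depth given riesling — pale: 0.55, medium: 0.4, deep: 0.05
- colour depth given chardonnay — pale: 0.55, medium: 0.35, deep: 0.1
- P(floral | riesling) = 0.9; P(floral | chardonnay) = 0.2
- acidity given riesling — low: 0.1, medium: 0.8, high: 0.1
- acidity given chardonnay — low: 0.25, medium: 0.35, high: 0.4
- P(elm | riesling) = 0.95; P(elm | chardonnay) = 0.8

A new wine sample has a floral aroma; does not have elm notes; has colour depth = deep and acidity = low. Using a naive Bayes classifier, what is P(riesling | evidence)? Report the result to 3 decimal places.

0.810

riesling: 0.95 × 0.05 × 0.9 × 0.1 × (1−0.95) = 0.00021375
chardonnay: 0.05 × 0.1 × 0.2 × 0.25 × (1−0.8) = 0.00005
P(riesling | x) = 0.00021375 / 0.00026375 ≈ 0.810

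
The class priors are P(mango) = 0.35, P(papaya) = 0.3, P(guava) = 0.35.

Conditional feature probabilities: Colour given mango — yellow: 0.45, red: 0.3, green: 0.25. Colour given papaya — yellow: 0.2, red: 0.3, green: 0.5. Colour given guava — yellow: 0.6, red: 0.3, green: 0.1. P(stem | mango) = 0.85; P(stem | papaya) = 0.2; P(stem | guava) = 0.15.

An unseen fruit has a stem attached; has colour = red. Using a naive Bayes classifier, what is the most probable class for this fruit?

mango

mango: 0.35 × 0.3 × 0.85 = 0.08925
papaya: 0.3 × 0.3 × 0.2 = 0.018
guava: 0.35 × 0.3 × 0.15 = 0.01575
Highest score → mango.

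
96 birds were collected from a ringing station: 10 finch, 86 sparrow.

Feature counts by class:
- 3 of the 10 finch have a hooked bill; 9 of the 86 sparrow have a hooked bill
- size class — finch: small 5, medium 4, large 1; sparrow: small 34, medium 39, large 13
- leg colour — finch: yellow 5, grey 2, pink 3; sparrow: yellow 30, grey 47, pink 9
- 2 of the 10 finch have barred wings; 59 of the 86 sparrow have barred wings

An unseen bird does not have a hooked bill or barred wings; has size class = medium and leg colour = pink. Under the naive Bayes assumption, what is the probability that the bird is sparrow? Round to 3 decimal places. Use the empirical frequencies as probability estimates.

0.631

finch: (10/96) × (7/10) × (4/10) × (3/10) × (8/10) = 0.007
sparrow: (86/96) × (77/86) × (39/86) × (9/86) × (27/86) ≈ 0.0119507
P(sparrow | x) = 0.0119507 / 0.0189507 ≈ 0.631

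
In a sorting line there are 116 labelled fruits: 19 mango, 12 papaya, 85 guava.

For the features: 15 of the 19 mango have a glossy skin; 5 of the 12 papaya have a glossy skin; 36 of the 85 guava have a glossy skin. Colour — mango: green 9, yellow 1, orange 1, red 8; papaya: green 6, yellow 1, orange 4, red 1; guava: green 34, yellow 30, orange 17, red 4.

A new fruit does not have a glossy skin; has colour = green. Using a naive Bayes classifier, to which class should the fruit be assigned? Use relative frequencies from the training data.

guava

mango: (19/116) × (4/19) × (9/19) ≈ 0.0163339
papaya: (12/116) × (7/12) × (6/12) ≈ 0.0301724
guava: (85/116) × (49/85) × (34/85) ≈ 0.168966
Highest score → guava.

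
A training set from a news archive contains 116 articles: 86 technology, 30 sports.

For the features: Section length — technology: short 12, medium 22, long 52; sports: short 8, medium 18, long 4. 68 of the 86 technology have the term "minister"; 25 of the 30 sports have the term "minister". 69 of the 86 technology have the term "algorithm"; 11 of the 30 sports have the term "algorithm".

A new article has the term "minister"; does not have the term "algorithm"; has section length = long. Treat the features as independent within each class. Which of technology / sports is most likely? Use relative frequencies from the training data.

technology: (86/116) × (52/86) × (68/86) × (17/86) ≈ 0.0700658
sports: (30/116) × (4/30) × (25/30) × (19/30) ≈ 0.0181992
Highest score → technology.

technology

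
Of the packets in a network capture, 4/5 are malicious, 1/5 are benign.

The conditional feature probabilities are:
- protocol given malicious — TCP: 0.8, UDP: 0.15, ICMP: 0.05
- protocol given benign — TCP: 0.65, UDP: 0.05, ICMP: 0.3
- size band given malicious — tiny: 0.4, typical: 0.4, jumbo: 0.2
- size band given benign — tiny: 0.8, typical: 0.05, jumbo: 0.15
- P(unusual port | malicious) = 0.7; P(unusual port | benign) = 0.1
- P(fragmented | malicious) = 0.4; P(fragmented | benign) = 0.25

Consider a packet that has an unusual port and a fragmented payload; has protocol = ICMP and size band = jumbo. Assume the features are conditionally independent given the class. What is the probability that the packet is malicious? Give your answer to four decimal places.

malicious: 0.8 × 0.05 × 0.2 × 0.7 × 0.4 = 0.00224
benign: 0.2 × 0.3 × 0.15 × 0.1 × 0.25 = 0.000225
P(malicious | x) = 0.00224 / 0.002465 ≈ 0.9087

0.9087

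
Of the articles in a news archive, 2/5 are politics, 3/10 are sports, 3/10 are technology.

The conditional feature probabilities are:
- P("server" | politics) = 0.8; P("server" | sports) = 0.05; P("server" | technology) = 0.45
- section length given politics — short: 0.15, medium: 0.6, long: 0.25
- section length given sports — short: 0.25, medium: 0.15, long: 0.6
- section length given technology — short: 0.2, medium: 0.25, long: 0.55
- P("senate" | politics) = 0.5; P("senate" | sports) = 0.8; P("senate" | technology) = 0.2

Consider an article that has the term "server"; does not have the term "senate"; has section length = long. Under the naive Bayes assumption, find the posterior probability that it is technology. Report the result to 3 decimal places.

0.587

politics: 0.4 × 0.8 × 0.25 × (1−0.5) = 0.04
sports: 0.3 × 0.05 × 0.6 × (1−0.8) = 0.0018
technology: 0.3 × 0.45 × 0.55 × (1−0.2) = 0.0594
P(technology | x) = 0.0594 / 0.1012 ≈ 0.587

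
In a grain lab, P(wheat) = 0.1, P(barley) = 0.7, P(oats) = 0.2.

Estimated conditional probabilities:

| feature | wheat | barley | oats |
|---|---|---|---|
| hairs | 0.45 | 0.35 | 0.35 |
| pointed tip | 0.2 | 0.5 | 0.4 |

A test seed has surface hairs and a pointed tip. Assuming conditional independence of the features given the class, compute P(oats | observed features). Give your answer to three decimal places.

0.176

wheat: 0.1 × 0.45 × 0.2 = 0.009
barley: 0.7 × 0.35 × 0.5 = 0.1225
oats: 0.2 × 0.35 × 0.4 = 0.028
P(oats | x) = 0.028 / 0.1595 ≈ 0.176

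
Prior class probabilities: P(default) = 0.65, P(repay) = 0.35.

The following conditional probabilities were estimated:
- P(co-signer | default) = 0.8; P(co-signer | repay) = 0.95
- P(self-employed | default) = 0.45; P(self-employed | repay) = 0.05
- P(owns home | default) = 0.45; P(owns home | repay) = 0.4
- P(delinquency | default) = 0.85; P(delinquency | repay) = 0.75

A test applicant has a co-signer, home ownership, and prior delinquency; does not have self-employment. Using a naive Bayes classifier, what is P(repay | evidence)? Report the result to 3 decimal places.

default: 0.65 × 0.8 × (1−0.45) × 0.45 × 0.85 = 0.109395
repay: 0.35 × 0.95 × (1−0.05) × 0.4 × 0.75 = 0.0947625
P(repay | x) = 0.0947625 / 0.2041575 ≈ 0.464

0.464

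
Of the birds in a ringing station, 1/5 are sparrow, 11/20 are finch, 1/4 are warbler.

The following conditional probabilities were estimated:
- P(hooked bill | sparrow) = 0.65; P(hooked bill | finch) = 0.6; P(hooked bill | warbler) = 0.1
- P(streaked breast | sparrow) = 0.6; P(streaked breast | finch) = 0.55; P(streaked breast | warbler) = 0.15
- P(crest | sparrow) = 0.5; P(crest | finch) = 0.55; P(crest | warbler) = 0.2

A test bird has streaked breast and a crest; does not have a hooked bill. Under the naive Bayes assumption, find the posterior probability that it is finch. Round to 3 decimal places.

0.706

sparrow: 0.2 × (1−0.65) × 0.6 × 0.5 = 0.021
finch: 0.55 × (1−0.6) × 0.55 × 0.55 = 0.06655
warbler: 0.25 × (1−0.1) × 0.15 × 0.2 = 0.00675
P(finch | x) = 0.06655 / 0.0943 ≈ 0.706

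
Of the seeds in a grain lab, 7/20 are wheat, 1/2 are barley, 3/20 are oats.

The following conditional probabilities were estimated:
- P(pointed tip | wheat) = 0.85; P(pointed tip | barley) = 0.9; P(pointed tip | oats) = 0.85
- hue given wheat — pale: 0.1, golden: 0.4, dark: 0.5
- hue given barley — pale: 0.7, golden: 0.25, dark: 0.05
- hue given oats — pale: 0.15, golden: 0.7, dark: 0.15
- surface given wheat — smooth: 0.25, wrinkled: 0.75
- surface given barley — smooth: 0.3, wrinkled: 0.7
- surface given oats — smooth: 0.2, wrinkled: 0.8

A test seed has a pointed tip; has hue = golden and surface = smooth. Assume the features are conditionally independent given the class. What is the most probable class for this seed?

barley

wheat: 0.35 × 0.85 × 0.4 × 0.25 = 0.02975
barley: 0.5 × 0.9 × 0.25 × 0.3 = 0.03375
oats: 0.15 × 0.85 × 0.7 × 0.2 = 0.01785
Highest score → barley.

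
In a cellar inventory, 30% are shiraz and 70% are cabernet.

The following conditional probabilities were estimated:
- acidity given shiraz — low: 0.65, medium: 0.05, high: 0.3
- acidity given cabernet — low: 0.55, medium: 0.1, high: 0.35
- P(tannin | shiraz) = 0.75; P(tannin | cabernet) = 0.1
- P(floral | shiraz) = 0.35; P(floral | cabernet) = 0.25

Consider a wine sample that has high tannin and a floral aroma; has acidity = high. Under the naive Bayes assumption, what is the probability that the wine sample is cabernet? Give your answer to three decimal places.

0.206

shiraz: 0.3 × 0.3 × 0.75 × 0.35 = 0.023625
cabernet: 0.7 × 0.35 × 0.1 × 0.25 = 0.006125
P(cabernet | x) = 0.006125 / 0.02975 ≈ 0.206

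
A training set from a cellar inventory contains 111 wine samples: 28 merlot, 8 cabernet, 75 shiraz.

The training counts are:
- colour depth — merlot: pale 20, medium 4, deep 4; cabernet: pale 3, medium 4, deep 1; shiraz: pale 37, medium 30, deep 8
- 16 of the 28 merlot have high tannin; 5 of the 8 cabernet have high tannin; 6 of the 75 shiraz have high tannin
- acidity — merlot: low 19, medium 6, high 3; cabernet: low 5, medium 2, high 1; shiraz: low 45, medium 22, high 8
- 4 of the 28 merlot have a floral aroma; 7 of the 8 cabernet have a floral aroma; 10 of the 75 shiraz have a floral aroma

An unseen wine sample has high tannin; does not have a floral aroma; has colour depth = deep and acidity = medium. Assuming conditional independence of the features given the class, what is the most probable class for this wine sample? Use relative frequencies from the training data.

merlot

merlot: (28/111) × (4/28) × (16/28) × (6/28) × (24/28) ≈ 0.00378221
cabernet: (8/111) × (1/8) × (5/8) × (2/8) × (1/8) ≈ 0.000175957
shiraz: (75/111) × (8/75) × (6/75) × (22/75) × (65/75) ≈ 0.00146579
Highest score → merlot.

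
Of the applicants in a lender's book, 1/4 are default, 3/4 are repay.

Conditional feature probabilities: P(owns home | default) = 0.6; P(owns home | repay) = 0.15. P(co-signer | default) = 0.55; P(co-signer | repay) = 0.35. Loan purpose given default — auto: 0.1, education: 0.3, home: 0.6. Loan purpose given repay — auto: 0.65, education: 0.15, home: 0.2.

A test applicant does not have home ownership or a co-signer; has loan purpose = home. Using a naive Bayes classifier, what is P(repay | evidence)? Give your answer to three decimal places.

0.754

default: 0.25 × (1−0.6) × (1−0.55) × 0.6 = 0.027
repay: 0.75 × (1−0.15) × (1−0.35) × 0.2 = 0.082875
P(repay | x) = 0.082875 / 0.109875 ≈ 0.754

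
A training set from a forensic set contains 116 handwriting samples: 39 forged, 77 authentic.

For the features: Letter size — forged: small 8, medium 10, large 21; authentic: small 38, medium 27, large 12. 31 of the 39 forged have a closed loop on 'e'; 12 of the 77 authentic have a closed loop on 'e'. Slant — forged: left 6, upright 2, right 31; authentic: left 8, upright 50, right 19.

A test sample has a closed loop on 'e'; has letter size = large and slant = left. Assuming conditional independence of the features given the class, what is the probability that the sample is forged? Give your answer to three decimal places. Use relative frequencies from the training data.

forged: (39/116) × (21/39) × (31/39) × (6/39) ≈ 0.0221383
authentic: (77/116) × (12/77) × (12/77) × (8/77) ≈ 0.00167499
P(forged | x) = 0.0221383 / 0.02381329 ≈ 0.930

0.930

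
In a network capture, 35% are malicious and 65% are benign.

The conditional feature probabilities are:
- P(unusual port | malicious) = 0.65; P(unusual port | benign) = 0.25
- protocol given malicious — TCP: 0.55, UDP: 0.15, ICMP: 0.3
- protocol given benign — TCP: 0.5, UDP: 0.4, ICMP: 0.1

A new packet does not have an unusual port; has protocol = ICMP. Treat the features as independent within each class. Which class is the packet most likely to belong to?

malicious: 0.35 × (1−0.65) × 0.3 = 0.03675
benign: 0.65 × (1−0.25) × 0.1 = 0.04875
Highest score → benign.

benign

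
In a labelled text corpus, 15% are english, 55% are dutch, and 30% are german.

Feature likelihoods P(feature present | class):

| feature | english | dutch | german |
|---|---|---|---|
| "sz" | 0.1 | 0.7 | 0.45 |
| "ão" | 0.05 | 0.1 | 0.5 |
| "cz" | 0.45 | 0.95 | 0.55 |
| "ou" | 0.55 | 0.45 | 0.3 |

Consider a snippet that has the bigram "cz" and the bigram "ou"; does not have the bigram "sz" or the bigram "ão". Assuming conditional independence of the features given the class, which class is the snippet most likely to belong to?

english: 0.15 × (1−0.1) × (1−0.05) × 0.45 × 0.55 = 0.031741875
dutch: 0.55 × (1−0.7) × (1−0.1) × 0.95 × 0.45 = 0.06348375
german: 0.3 × (1−0.45) × (1−0.5) × 0.55 × 0.3 = 0.0136125
Highest score → dutch.

dutch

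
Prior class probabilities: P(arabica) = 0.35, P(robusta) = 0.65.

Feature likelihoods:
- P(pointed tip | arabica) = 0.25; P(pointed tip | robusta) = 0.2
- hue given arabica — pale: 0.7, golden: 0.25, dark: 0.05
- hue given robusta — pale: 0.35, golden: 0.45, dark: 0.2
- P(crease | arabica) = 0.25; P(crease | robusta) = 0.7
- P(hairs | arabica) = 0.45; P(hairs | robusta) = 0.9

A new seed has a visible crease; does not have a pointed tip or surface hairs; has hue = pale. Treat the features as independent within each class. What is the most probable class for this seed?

arabica: 0.35 × (1−0.25) × 0.7 × 0.25 × (1−0.45) = 0.025265625
robusta: 0.65 × (1−0.2) × 0.35 × 0.7 × (1−0.9) = 0.01274
Highest score → arabica.

arabica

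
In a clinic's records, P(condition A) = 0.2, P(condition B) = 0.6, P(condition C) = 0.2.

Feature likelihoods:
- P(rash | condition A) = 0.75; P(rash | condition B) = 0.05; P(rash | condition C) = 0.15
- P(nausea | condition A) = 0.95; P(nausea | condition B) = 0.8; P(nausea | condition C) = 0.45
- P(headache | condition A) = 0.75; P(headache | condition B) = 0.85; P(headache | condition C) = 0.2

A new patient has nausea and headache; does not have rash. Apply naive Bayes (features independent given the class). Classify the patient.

condition B

condition A: 0.2 × (1−0.75) × 0.95 × 0.75 = 0.035625
condition B: 0.6 × (1−0.05) × 0.8 × 0.85 = 0.3876
condition C: 0.2 × (1−0.15) × 0.45 × 0.2 = 0.0153
Highest score → condition B.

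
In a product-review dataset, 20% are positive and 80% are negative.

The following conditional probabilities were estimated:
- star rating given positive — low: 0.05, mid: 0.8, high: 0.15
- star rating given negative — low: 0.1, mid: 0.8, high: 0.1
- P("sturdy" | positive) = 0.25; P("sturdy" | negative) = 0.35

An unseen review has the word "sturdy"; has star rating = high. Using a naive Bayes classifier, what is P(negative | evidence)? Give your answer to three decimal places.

0.789

positive: 0.2 × 0.15 × 0.25 = 0.0075
negative: 0.8 × 0.1 × 0.35 = 0.028
P(negative | x) = 0.028 / 0.0355 ≈ 0.789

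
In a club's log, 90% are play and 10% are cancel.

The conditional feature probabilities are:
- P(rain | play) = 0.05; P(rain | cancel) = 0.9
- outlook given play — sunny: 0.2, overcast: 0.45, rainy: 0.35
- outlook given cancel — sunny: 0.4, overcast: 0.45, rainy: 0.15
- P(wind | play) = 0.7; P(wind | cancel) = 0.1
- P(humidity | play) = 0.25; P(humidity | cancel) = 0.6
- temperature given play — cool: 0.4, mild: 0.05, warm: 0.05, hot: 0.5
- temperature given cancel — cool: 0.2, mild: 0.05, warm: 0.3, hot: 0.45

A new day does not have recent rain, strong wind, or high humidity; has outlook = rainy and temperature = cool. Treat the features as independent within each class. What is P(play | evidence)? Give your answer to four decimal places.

play: 0.9 × (1−0.05) × 0.35 × (1−0.7) × (1−0.25) × 0.4 = 0.0269325
cancel: 0.1 × (1−0.9) × 0.15 × (1−0.1) × (1−0.6) × 0.2 = 0.000108
P(play | x) = 0.0269325 / 0.0270405 ≈ 0.9960

0.9960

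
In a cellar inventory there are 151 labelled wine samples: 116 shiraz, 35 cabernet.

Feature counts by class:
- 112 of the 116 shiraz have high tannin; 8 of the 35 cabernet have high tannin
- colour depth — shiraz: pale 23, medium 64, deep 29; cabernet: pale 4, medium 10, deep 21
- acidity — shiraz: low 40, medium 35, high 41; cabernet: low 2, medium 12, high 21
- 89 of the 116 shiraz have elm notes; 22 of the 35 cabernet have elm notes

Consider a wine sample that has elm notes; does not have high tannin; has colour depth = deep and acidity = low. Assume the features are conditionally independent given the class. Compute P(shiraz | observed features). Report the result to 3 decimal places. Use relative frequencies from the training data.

shiraz: (116/151) × (4/116) × (29/116) × (40/116) × (89/116) ≈ 0.00175209
cabernet: (35/151) × (27/35) × (21/35) × (2/35) × (22/35) ≈ 0.00385349
P(shiraz | x) = 0.00175209 / 0.00560558 ≈ 0.313

0.313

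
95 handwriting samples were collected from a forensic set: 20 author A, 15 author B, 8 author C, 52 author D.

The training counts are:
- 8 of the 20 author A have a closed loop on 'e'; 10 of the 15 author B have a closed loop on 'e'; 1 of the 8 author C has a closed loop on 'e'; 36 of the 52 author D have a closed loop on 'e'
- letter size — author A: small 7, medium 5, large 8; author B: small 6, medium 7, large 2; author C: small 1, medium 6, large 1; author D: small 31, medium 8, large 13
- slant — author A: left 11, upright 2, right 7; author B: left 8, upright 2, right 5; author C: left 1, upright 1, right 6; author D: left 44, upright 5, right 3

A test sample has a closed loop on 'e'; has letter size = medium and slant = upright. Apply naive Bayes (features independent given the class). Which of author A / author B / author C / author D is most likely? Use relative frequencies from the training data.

author B

author A: (20/95) × (8/20) × (5/20) × (2/20) ≈ 0.00210526
author B: (15/95) × (10/15) × (7/15) × (2/15) ≈ 0.00654971
author C: (8/95) × (1/8) × (6/8) × (1/8) ≈ 0.000986842
author D: (52/95) × (36/52) × (8/52) × (5/52) ≈ 0.00560573
Highest score → author B.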